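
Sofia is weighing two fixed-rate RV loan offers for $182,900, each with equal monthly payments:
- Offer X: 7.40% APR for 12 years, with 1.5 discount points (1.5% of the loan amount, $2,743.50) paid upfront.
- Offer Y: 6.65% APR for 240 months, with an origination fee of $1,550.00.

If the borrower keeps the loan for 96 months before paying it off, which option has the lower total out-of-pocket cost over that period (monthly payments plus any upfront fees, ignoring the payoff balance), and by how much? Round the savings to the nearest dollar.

Offer X: at 7.40% the monthly rate is 0.0061667, so the payment is 182,900 × 0.0061667 / (1 − 1.0061667^−144) = $1,920.13.
Offer Y: monthly rate = 6.65%/12 = 0.0055417; payment = 182,900 × 0.0055417 / (1 − (1+0.0055417)^−240) = $1,379.85.
Over 96 months: Offer X costs 96 × $1,920.13 + $2,743.50 = $187,075.98; Offer Y costs 96 × $1,379.85 + $1,550.00 = $134,015.60.
Offer Y is cheaper by $187,075.98 − $134,015.60 = $53,060.38.

Offer Y by $53,060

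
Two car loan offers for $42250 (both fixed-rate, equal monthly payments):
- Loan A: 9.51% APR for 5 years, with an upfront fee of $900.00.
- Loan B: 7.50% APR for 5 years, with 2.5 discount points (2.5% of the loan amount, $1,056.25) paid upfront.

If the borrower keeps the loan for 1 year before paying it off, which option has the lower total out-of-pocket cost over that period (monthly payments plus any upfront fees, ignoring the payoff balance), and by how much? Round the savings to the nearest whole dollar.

Loan B by $335

Loan A: at 9.51% the monthly rate is 0.0079250, so the payment is 42,250 × 0.0079250 / (1 − 1.0079250^−60) = $887.54.
Loan B: monthly rate = 7.5%/12 = 0.0062500; payment = 42,250 × 0.0062500 / (1 − (1+0.0062500)^−60) = $846.60.
Over 12 months: Loan A costs 12 × $887.54 + $900.00 = $11,550.48; Loan B costs 12 × $846.60 + $1,056.25 = $11,215.45.
Loan B is cheaper by $11,550.48 − $11,215.45 = $335.03.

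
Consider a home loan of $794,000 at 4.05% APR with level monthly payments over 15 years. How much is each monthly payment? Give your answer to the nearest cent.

Monthly rate = 4.05%/12 = 0.0033750; payment = 794,000 × 0.0033750 / (1 − (1+0.0033750)^−180) = $5,893.04.

$5,893.04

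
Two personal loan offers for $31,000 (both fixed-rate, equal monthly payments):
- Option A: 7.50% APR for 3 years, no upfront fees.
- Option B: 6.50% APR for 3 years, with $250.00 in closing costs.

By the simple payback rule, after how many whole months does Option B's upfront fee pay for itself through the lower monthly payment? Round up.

Option A: monthly rate = 7.5%/12 = 0.0062500; payment = 31,000 × 0.0062500 / (1 − (1+0.0062500)^−36) = $964.29.
Option B: monthly rate = 6.5%/12 = 0.0054167; payment = 31,000 × 0.0054167 / (1 − (1+0.0054167)^−36) = $950.12.
Monthly savings = $964.29 − $950.12 = $14.17.
Break-even = $250.00 / $14.17 = 17.64 → 18 months.

18 months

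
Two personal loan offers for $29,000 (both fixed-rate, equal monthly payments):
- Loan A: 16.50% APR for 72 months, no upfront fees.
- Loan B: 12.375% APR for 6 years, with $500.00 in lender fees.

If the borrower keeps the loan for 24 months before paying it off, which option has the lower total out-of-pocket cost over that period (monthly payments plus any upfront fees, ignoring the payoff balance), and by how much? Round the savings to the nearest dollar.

Loan A: at 16.50% the monthly rate is 0.0137500, so the payment is 29,000 × 0.0137500 / (1 − 1.0137500^−72) = $637.07.
Loan B: at 12.375% the monthly rate is 0.0103125, so the payment is 29,000 × 0.0103125 / (1 − 1.0103125^−72) = $572.63.
Over 24 months: Loan A costs 24 × $637.07 = $15,289.68; Loan B costs 24 × $572.63 + $500.00 = $14,243.12.
Loan B is cheaper by $15,289.68 − $14,243.12 = $1,046.56.

Loan B by $1,047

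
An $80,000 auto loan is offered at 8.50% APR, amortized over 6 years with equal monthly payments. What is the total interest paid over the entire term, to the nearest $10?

$22,400

Monthly rate = 8.5%/12 = 0.0070833; payment = 80,000 × 0.0070833 / (1 − (1+0.0070833)^−72) = $1,422.27.
Total paid = 72 × $1,422.27 = $102,403.44; interest = $102,403.44 − $80,000 = $22,403.44.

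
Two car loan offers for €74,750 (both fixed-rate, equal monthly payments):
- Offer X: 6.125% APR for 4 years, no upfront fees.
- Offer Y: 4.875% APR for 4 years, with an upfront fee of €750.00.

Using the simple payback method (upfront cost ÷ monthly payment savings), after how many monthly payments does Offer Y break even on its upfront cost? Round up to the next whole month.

Offer X: at 6.125% the monthly rate is 0.0051042, so the payment is 74,750 × 0.0051042 / (1 − 1.0051042^−48) = €1,759.79.
Offer Y: at 4.875% the monthly rate is 0.0040625, so the payment is 74,750 × 0.0040625 / (1 − 1.0040625^−48) = €1,717.21.
Monthly savings = €1,759.79 − €1,717.21 = €42.58.
Break-even = €750.00 / €42.58 = 17.61 → 18 months.

18 months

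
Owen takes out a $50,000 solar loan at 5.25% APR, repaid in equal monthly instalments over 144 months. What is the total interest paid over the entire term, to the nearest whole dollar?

$17,499

Monthly rate = 5.25%/12 = 0.0043750; payment = 50,000 × 0.0043750 / (1 − (1+0.0043750)^−144) = $468.74.
Total paid = 144 × $468.74 = $67,498.56; interest = $67,498.56 − $50,000 = $17,498.56.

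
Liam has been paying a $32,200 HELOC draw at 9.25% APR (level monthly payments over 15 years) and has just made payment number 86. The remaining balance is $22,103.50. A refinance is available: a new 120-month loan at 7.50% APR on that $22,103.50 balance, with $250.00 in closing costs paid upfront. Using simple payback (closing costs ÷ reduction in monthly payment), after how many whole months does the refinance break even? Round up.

Current payment = 32,200 × 9.25%/12 / (1 − (1+0.0077083)^−180) = $331.40.
Refinanced payment = 22,103.50 × 0.0062500 / (1 − (1+0.0062500)^−120) = $262.37.
Monthly savings = $331.40 − $262.37 = $69.03.
Break-even = $250.00 / $69.03 = 3.62 → 4 months.

4 months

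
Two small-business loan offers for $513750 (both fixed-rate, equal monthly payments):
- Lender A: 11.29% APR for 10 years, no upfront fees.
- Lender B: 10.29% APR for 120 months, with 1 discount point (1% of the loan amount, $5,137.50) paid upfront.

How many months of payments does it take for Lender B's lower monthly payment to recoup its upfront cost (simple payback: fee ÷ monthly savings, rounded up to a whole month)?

18 months

Lender A: at 11.29% the monthly rate is 0.0094083, so the payment is 513,750 × 0.0094083 / (1 − 1.0094083^−120) = $7,161.50.
Lender B: monthly rate = 10.29%/12 = 0.0085750; payment = 513,750 × 0.0085750 / (1 − (1+0.0085750)^−120) = $6,872.01.
Monthly savings = $7,161.50 − $6,872.01 = $289.49.
Break-even = $5,137.50 / $289.49 = 17.75 → 18 months.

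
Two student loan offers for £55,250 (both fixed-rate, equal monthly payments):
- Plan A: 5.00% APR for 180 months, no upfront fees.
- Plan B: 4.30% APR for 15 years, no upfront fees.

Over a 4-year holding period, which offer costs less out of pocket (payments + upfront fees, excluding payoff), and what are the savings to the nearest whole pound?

Plan B by £954

Plan A: at 5.00% the monthly rate is 0.0041667, so the payment is 55,250 × 0.0041667 / (1 − 1.0041667^−180) = £436.91.
Plan B: at 4.30% the monthly rate is 0.0035833, so the payment is 55,250 × 0.0035833 / (1 − 1.0035833^−180) = £417.03.
Over 48 months: Plan A costs 48 × £436.91 = £20,971.68; Plan B costs 48 × £417.03 = £20,017.44.
Plan B is cheaper by £20,971.68 − £20,017.44 = £954.24.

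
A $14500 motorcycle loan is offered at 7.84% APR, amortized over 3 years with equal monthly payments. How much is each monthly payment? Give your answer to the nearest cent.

At 7.84% the monthly rate is 0.0065333, so the payment is 14,500 × 0.0065333 / (1 − 1.0065333^−36) = $453.31.

$453.31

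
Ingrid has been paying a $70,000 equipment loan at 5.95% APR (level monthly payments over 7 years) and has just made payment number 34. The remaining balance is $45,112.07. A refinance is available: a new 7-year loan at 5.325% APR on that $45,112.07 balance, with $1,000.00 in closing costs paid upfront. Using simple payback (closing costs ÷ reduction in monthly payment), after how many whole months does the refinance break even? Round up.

3 months

Current payment = 70,000 × 5.95%/12 / (1 − (1+0.0049583)^−84) = $1,020.92.
Refinanced payment = 45,112.07 × 0.0044375 / (1 − (1+0.0044375)^−84) = $644.52.
Monthly savings = $1,020.92 − $644.52 = $376.40.
Break-even = $1,000.00 / $376.40 = 2.66 → 3 months.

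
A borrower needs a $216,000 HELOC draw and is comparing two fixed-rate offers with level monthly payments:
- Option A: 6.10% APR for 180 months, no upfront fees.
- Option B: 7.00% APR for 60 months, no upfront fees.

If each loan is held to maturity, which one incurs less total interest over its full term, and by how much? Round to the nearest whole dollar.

Option B by $73,572

Option A: monthly rate = 6.1%/12 = 0.0050833; payment = 216,000 × 0.0050833 / (1 − (1+0.0050833)^−180) = $1,834.42.
Total interest on Option A = 180 × $1,834.42 − $216,000 = $114,195.60.
Option B: at 7.00% the monthly rate is 0.0058333, so the payment is 216,000 × 0.0058333 / (1 − 1.0058333^−60) = $4,277.06.
Total interest on Option B = 60 × $4,277.06 − $216,000 = $40,623.60.
Option B is lower by $73,572.00.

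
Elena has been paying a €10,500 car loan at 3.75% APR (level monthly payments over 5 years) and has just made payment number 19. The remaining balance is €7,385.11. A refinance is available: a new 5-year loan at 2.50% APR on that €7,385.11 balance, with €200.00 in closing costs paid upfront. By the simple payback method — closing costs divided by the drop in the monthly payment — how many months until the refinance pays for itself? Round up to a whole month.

Current payment = 10,500 × 3.75%/12 / (1 − (1+0.0031250)^−60) = €192.19.
Refinanced payment = 7,385.11 × 0.0020833 / (1 − (1+0.0020833)^−60) = €131.07.
Monthly savings = €192.19 − €131.07 = €61.12.
Break-even = €200.00 / €61.12 = 3.27 → 4 months.

4 months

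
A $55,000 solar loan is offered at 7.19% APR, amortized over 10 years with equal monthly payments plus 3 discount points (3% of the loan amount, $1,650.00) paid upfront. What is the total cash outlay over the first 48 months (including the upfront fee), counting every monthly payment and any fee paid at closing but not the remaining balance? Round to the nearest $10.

$32,560

Monthly rate = 7.19%/12 = 0.0059917; payment = 55,000 × 0.0059917 / (1 − (1+0.0059917)^−120) = $644.00.
Total outlay = 48 × $644.00 + $1,650.00 = $32,562.00.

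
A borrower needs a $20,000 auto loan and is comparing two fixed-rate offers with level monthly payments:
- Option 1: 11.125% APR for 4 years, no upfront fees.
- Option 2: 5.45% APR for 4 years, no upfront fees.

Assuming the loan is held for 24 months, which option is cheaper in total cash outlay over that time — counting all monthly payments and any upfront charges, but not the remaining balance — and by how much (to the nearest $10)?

Option 1: monthly rate = 11.125%/12 = 0.0092708; payment = 20,000 × 0.0092708 / (1 − (1+0.0092708)^−48) = $518.13.
Option 2: monthly rate = 5.45%/12 = 0.0045417; payment = 20,000 × 0.0045417 / (1 − (1+0.0045417)^−48) = $464.67.
Over 24 months: Option 1 costs 24 × $518.13 = $12,435.12; Option 2 costs 24 × $464.67 = $11,152.08.
Option 2 is cheaper by $12,435.12 − $11,152.08 = $1,283.04.

Option 2 by $1,280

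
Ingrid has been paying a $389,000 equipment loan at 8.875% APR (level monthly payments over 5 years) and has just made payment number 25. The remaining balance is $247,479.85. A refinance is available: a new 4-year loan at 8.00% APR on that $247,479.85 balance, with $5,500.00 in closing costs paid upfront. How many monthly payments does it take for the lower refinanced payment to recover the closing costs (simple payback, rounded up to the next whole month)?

3 months

Current payment = 389,000 × 8.875%/12 / (1 − (1+0.0073958)^−60) = $8,051.42.
Refinanced payment = 247,479.85 × 0.0066667 / (1 − (1+0.0066667)^−48) = $6,041.71.
Monthly savings = $8,051.42 − $6,041.71 = $2,009.71.
Break-even = $5,500.00 / $2,009.71 = 2.74 → 3 months.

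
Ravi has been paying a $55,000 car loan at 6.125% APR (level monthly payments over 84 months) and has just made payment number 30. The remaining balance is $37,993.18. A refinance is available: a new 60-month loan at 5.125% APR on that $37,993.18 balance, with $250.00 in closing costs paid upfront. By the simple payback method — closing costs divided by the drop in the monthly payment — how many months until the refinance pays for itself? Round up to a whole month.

3 months

Current payment = 55,000 × 6.125%/12 / (1 − (1+0.0051042)^−84) = $806.77.
Refinanced payment = 37,993.18 × 0.0042708 / (1 − (1+0.0042708)^−60) = $719.16.
Monthly savings = $806.77 − $719.16 = $87.61.
Break-even = $250.00 / $87.61 = 2.85 → 3 months.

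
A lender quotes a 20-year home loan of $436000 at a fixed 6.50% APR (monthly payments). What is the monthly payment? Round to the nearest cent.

$3,250.70

At 6.50% the monthly rate is 0.0054167, so the payment is 436,000 × 0.0054167 / (1 − 1.0054167^−240) = $3,250.70.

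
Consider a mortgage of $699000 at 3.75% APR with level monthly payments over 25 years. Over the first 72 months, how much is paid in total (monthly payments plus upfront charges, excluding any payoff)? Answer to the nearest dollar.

$258,752

At 3.75% the monthly rate is 0.0031250, so the payment is 699,000 × 0.0031250 / (1 − 1.0031250^−300) = $3,593.78.
Total outlay = 72 × $3,593.78 = $258,752.16.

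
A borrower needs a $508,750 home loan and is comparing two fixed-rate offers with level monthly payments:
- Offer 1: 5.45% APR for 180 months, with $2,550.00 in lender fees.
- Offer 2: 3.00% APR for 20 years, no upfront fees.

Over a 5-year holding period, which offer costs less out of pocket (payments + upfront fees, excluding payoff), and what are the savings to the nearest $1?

Offer 2 by $81,865

Offer 1: monthly rate = 5.45%/12 = 0.0045417; payment = 508,750 × 0.0045417 / (1 − (1+0.0045417)^−180) = $4,143.43.
Offer 2: at 3.00% the monthly rate is 0.0025000, so the payment is 508,750 × 0.0025000 / (1 − 1.0025000^−240) = $2,821.52.
Over 60 months: Offer 1 costs 60 × $4,143.43 + $2,550.00 = $251,155.80; Offer 2 costs 60 × $2,821.52 = $169,291.20.
Offer 2 is cheaper by $251,155.80 − $169,291.20 = $81,864.60.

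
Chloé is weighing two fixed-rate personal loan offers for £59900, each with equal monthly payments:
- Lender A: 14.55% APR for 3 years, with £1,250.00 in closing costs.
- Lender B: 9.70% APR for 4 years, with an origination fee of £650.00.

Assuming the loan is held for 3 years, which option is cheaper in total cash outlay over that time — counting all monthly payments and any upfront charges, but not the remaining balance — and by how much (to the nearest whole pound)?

Lender A: at 14.55% the monthly rate is 0.0121250, so the payment is 59,900 × 0.0121250 / (1 − 1.0121250^−36) = £2,063.28.
Lender B: monthly rate = 9.7%/12 = 0.0080833; payment = 59,900 × 0.0080833 / (1 − (1+0.0080833)^−48) = £1,510.60.
Over 36 months: Lender A costs 36 × £2,063.28 + £1,250.00 = £75,528.08; Lender B costs 36 × £1,510.60 + £650.00 = £55,031.60.
Lender B is cheaper by £75,528.08 − £55,031.60 = £20,496.48.

Lender B by £20,496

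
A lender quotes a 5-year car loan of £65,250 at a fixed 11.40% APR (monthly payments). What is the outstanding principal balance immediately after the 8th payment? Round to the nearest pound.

With monthly rate i = 11.4%/12 = 0.0095000, the balance after k of n payments is P · [(1+i)^n − (1+i)^k] / [(1+i)^n − 1].
(1+0.0095000)^60 = 1.76351597 and (1+0.0095000)^8 = 1.07857559, so the balance is 65,250 × (1.76351597 − 1.07857559) / (1.76351597 − 1) = £58,534.94.

£58,535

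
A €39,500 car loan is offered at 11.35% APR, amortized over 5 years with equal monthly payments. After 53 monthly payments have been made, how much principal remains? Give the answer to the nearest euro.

With monthly rate i = 11.35%/12 = 0.0094583, the balance after k of n payments is P · [(1+i)^n − (1+i)^k] / [(1+i)^n − 1].
(1+0.0094583)^60 = 1.75915398 and (1+0.0094583)^53 = 1.64696766, so the balance is 39,500 × (1.75915398 − 1.64696766) / (1.75915398 − 1) = €5,837.23.

€5,837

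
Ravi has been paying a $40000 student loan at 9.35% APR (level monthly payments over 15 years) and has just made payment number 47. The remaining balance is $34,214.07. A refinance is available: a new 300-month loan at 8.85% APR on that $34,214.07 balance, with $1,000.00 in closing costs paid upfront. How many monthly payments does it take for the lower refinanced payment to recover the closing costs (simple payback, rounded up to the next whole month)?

Current payment = 40,000 × 9.35%/12 / (1 − (1+0.0077917)^−180) = $414.08.
Refinanced payment = 34,214.07 × 0.0073750 / (1 − (1+0.0073750)^−300) = $283.62.
Monthly savings = $414.08 − $283.62 = $130.46.
Break-even = $1,000.00 / $130.46 = 7.67 → 8 months.

8 months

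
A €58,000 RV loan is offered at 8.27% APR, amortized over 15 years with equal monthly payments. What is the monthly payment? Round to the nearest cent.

Monthly rate = 8.27%/12 = 0.0068917; payment = 58,000 × 0.0068917 / (1 − (1+0.0068917)^−180) = €563.36.

€563.36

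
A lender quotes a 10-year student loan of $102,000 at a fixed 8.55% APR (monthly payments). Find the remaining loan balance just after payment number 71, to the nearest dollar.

$52,264

With monthly rate i = 8.55%/12 = 0.0071250, the balance after k of n payments is P · [(1+i)^n − (1+i)^k] / [(1+i)^n − 1].
(1+0.0071250)^120 = 2.34425687 and (1+0.0071250)^71 = 1.65546401, so the balance is 102,000 × (2.34425687 − 1.65546401) / (2.34425687 − 1) = $52,264.47.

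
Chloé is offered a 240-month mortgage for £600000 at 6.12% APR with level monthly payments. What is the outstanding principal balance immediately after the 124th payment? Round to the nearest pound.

With monthly rate i = 6.12%/12 = 0.0051000, the balance after k of n payments is P · [(1+i)^n − (1+i)^k] / [(1+i)^n − 1].
(1+0.0051000)^240 = 3.39020154 and (1+0.0051000)^124 = 1.87909982, so the balance is 600,000 × (3.39020154 − 1.87909982) / (3.39020154 − 1) = £379,324.09.

£379,324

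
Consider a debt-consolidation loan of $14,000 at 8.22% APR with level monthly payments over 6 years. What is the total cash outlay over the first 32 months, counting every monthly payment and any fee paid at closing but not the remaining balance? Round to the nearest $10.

$7,900

Monthly rate = 8.22%/12 = 0.0068500; payment = 14,000 × 0.0068500 / (1 − (1+0.0068500)^−72) = $246.97.
Total outlay = 32 × $246.97 = $7,903.04.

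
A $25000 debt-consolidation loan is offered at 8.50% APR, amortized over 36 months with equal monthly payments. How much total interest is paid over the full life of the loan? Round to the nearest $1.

$3,411

At 8.50% the monthly rate is 0.0070833, so the payment is 25,000 × 0.0070833 / (1 − 1.0070833^−36) = $789.19.
Total paid = 36 × $789.19 = $28,410.84; interest = $28,410.84 − $25,000 = $3,410.84.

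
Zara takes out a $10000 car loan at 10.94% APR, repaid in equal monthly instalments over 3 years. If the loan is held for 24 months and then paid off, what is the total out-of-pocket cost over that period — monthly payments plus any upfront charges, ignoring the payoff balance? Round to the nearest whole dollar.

$7,850

At 10.94% the monthly rate is 0.0091167, so the payment is 10,000 × 0.0091167 / (1 − 1.0091167^−36) = $327.10.
Total outlay = 24 × $327.10 = $7,850.40.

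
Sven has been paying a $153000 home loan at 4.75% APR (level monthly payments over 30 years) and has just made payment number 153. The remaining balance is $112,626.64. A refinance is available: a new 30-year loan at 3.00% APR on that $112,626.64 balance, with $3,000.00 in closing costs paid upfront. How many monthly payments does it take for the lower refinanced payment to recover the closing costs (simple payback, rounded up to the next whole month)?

Current payment = 153,000 × 4.75%/12 / (1 − (1+0.0039583)^−360) = $798.12.
Refinanced payment = 112,626.64 × 0.0025000 / (1 − (1+0.0025000)^−360) = $474.84.
Monthly savings = $798.12 − $474.84 = $323.28.
Break-even = $3,000.00 / $323.28 = 9.28 → 10 months.

10 months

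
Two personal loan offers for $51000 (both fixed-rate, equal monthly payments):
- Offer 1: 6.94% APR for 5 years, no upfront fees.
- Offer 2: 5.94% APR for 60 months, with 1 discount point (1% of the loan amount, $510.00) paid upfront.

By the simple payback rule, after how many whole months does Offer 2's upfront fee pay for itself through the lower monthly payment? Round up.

Offer 1: at 6.94% the monthly rate is 0.0057833, so the payment is 51,000 × 0.0057833 / (1 − 1.0057833^−60) = $1,008.42.
Offer 2: at 5.94% the monthly rate is 0.0049500, so the payment is 51,000 × 0.0049500 / (1 − 1.0049500^−60) = $984.55.
Monthly savings = $1,008.42 − $984.55 = $23.87.
Break-even = $510.00 / $23.87 = 21.37 → 22 months.

22 months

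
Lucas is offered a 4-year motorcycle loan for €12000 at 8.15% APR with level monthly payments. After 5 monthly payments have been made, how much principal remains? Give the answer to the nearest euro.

With monthly rate i = 8.15%/12 = 0.0067917, the balance after k of n payments is P · [(1+i)^n − (1+i)^k] / [(1+i)^n − 1].
(1+0.0067917)^48 = 1.38388941 and (1+0.0067917)^5 = 1.03442274, so the balance is 12,000 × (1.38388941 − 1.03442274) / (1.38388941 − 1) = €10,923.98.

€10,924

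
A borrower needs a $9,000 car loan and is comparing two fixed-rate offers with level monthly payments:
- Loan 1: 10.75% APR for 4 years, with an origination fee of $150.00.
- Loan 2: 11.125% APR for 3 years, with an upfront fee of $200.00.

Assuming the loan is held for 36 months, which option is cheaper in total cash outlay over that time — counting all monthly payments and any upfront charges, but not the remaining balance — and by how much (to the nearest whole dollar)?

Loan 1 by $2,342

Loan 1: monthly rate = 10.75%/12 = 0.0089583; payment = 9,000 × 0.0089583 / (1 − (1+0.0089583)^−48) = $231.52.
Loan 2: monthly rate = 11.125%/12 = 0.0092708; payment = 9,000 × 0.0092708 / (1 − (1+0.0092708)^−36) = $295.18.
Over 36 months: Loan 1 costs 36 × $231.52 + $150.00 = $8,484.72; Loan 2 costs 36 × $295.18 + $200.00 = $10,826.48.
Loan 1 is cheaper by $10,826.48 − $8,484.72 = $2,341.76.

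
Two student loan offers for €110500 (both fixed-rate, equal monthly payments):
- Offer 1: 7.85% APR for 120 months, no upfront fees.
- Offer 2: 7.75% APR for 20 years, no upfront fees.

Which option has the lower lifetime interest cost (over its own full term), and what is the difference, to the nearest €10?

Offer 1 by €57,880

Offer 1: monthly rate = 7.85%/12 = 0.0065417; payment = 110,500 × 0.0065417 / (1 − (1+0.0065417)^−120) = €1,331.93.
Total interest on Offer 1 = 120 × €1,331.93 − €110,500 = €49,331.60.
Offer 2: monthly rate = 7.75%/12 = 0.0064583; payment = 110,500 × 0.0064583 / (1 − (1+0.0064583)^−240) = €907.15.
Total interest on Offer 2 = 240 × €907.15 − €110,500 = €107,216.00.
Offer 1 is lower by €57,884.40.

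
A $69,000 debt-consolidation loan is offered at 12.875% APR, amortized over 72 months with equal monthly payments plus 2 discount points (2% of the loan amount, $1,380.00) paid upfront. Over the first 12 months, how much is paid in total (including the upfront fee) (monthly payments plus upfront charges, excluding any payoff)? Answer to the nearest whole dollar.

$17,947

At 12.875% the monthly rate is 0.0107292, so the payment is 69,000 × 0.0107292 / (1 − 1.0107292^−72) = $1,380.57.
Total outlay = 12 × $1,380.57 + $1,380.00 = $17,946.84.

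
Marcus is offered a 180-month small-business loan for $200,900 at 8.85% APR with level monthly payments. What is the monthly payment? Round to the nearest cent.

$2,019.77

Monthly rate = 8.85%/12 = 0.0073750; payment = 200,900 × 0.0073750 / (1 − (1+0.0073750)^−180) = $2,019.77.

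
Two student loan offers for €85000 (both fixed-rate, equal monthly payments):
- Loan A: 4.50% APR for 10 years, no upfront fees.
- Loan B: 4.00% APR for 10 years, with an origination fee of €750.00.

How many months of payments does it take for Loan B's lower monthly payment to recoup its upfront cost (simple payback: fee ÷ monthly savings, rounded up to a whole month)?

37 months

Loan A: at 4.50% the monthly rate is 0.0037500, so the payment is 85,000 × 0.0037500 / (1 − 1.0037500^−120) = €880.93.
Loan B: at 4.00% the monthly rate is 0.0033333, so the payment is 85,000 × 0.0033333 / (1 − 1.0033333^−120) = €860.58.
Monthly savings = €880.93 − €860.58 = €20.35.
Break-even = €750.00 / €20.35 = 36.86 → 37 months.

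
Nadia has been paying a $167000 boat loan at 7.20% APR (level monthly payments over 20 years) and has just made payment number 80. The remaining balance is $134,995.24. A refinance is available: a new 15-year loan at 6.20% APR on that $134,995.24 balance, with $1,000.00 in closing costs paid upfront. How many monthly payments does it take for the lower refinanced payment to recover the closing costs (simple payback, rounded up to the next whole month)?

7 months

Current payment = 167,000 × 7.2%/12 / (1 − (1+0.0060000)^−240) = $1,314.87.
Refinanced payment = 134,995.24 × 0.0051667 / (1 − (1+0.0051667)^−180) = $1,153.80.
Monthly savings = $1,314.87 − $1,153.80 = $161.07.
Break-even = $1,000.00 / $161.07 = 6.21 → 7 months.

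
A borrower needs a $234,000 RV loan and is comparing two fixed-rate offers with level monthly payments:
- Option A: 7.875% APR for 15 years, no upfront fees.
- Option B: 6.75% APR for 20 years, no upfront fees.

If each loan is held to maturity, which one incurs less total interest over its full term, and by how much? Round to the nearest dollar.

Option A by $27,533

Option A: at 7.875% the monthly rate is 0.0065625, so the payment is 234,000 × 0.0065625 / (1 − 1.0065625^−180) = $2,219.37.
Total interest on Option A = 180 × $2,219.37 − $234,000 = $165,486.60.
Option B: at 6.75% the monthly rate is 0.0056250, so the payment is 234,000 × 0.0056250 / (1 − 1.0056250^−240) = $1,779.25.
Total interest on Option B = 240 × $1,779.25 − $234,000 = $193,020.00.
Option A is lower by $27,533.40.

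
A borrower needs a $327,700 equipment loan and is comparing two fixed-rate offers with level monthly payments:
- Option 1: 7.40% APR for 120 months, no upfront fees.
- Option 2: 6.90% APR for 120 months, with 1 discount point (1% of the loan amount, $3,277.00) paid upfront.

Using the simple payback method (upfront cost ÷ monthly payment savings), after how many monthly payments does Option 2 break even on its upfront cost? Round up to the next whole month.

39 months

Option 1: at 7.40% the monthly rate is 0.0061667, so the payment is 327,700 × 0.0061667 / (1 − 1.0061667^−120) = $3,872.77.
Option 2: monthly rate = 6.9%/12 = 0.0057500; payment = 327,700 × 0.0057500 / (1 − (1+0.0057500)^−120) = $3,788.01.
Monthly savings = $3,872.77 − $3,788.01 = $84.76.
Break-even = $3,277.00 / $84.76 = 38.66 → 39 months.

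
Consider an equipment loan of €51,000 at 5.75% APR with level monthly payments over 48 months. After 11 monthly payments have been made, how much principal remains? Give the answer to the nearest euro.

€40,324

With monthly rate i = 5.75%/12 = 0.0047917, the balance after k of n payments is P · [(1+i)^n − (1+i)^k] / [(1+i)^n − 1].
(1+0.0047917)^48 = 1.25790887 and (1+0.0047917)^11 = 1.05398947, so the balance is 51,000 × (1.25790887 − 1.05398947) / (1.25790887 − 1) = €40,323.89.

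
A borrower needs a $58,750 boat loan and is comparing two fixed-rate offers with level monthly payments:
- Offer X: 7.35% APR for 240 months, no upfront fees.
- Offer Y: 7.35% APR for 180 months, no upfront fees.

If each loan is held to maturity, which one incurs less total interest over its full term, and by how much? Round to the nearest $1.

Offer X: at 7.35% the monthly rate is 0.0061250, so the payment is 58,750 × 0.0061250 / (1 − 1.0061250^−240) = $467.91.
Total interest on Offer X = 240 × $467.91 − $58,750 = $53,548.40.
Offer Y: at 7.35% the monthly rate is 0.0061250, so the payment is 58,750 × 0.0061250 / (1 − 1.0061250^−180) = $539.62.
Total interest on Offer Y = 180 × $539.62 − $58,750 = $38,381.60.
Offer Y is lower by $15,166.80.

Offer Y by $15,167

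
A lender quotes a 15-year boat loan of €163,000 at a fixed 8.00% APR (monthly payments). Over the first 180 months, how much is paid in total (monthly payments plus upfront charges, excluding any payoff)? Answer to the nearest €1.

At 8.00% the monthly rate is 0.0066667, so the payment is 163,000 × 0.0066667 / (1 − 1.0066667^−180) = €1,557.71.
Total outlay = 180 × €1,557.71 = €280,387.80.

€280,388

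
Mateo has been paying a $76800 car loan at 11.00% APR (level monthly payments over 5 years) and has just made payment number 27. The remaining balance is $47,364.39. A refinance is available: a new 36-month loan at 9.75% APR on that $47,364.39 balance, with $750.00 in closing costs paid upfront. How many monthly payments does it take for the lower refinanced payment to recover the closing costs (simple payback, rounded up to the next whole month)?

Current payment = 76,800 × 11%/12 / (1 − (1+0.0091667)^−60) = $1,669.82.
Refinanced payment = 47,364.39 × 0.0081250 / (1 − (1+0.0081250)^−36) = $1,522.76.
Monthly savings = $1,669.82 − $1,522.76 = $147.06.
Break-even = $750.00 / $147.06 = 5.10 → 6 months.

6 months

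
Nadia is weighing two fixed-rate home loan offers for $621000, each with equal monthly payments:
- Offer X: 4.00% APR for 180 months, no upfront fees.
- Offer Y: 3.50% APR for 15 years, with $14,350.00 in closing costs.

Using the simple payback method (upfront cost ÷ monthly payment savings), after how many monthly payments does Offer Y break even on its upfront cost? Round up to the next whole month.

94 months

Offer X: at 4.00% the monthly rate is 0.0033333, so the payment is 621,000 × 0.0033333 / (1 − 1.0033333^−180) = $4,593.46.
Offer Y: at 3.50% the monthly rate is 0.0029167, so the payment is 621,000 × 0.0029167 / (1 − 1.0029167^−180) = $4,439.42.
Monthly savings = $4,593.46 − $4,439.42 = $154.04.
Break-even = $14,350.00 / $154.04 = 93.16 → 94 months.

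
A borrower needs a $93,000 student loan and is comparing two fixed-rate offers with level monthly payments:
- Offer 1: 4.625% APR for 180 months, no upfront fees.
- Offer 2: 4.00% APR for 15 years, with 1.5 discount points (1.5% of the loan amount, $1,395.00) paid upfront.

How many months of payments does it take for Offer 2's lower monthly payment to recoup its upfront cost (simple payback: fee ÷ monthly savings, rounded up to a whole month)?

48 months

Offer 1: at 4.625% the monthly rate is 0.0038542, so the payment is 93,000 × 0.0038542 / (1 − 1.0038542^−180) = $717.40.
Offer 2: monthly rate = 4%/12 = 0.0033333; payment = 93,000 × 0.0033333 / (1 − (1+0.0033333)^−180) = $687.91.
Monthly savings = $717.40 − $687.91 = $29.49.
Break-even = $1,395.00 / $29.49 = 47.30 → 48 months.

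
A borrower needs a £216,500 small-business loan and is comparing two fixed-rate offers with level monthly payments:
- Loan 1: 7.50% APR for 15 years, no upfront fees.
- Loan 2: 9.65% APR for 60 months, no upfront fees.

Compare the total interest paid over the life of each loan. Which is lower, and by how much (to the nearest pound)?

Loan 1: monthly rate = 7.5%/12 = 0.0062500; payment = 216,500 × 0.0062500 / (1 − (1+0.0062500)^−180) = £2,006.98.
Total interest on Loan 1 = 180 × £2,006.98 − £216,500 = £144,756.40.
Loan 2: monthly rate = 9.65%/12 = 0.0080417; payment = 216,500 × 0.0080417 / (1 − (1+0.0080417)^−60) = £4,562.79.
Total interest on Loan 2 = 60 × £4,562.79 − £216,500 = £57,267.40.
Loan 2 is lower by £87,489.00.

Loan 2 by £87,489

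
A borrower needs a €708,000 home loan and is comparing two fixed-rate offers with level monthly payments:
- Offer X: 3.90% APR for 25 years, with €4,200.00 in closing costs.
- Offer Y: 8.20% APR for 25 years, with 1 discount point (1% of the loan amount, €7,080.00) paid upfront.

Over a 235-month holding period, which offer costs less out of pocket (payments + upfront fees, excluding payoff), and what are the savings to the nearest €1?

Offer X: at 3.90% the monthly rate is 0.0032500, so the payment is 708,000 × 0.0032500 / (1 − 1.0032500^−300) = €3,698.10.
Offer Y: monthly rate = 8.2%/12 = 0.0068333; payment = 708,000 × 0.0068333 / (1 − (1+0.0068333)^−300) = €5,558.59.
Over 235 months: Offer X costs 235 × €3,698.10 + €4,200.00 = €873,253.50; Offer Y costs 235 × €5,558.59 + €7,080.00 = €1,313,348.65.
Offer X is cheaper by €1,313,348.65 − €873,253.50 = €440,095.15.

Offer X by €440,095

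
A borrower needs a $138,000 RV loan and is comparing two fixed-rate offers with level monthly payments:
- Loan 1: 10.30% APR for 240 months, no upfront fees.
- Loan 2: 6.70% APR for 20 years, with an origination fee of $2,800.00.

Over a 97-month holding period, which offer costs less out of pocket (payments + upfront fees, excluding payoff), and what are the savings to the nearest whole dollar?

Loan 2 by $27,665

Loan 1: at 10.30% the monthly rate is 0.0085833, so the payment is 138,000 × 0.0085833 / (1 − 1.0085833^−240) = $1,359.27.
Loan 2: monthly rate = 6.7%/12 = 0.0055833; payment = 138,000 × 0.0055833 / (1 − (1+0.0055833)^−240) = $1,045.20.
Over 97 months: Loan 1 costs 97 × $1,359.27 = $131,849.19; Loan 2 costs 97 × $1,045.20 + $2,800.00 = $104,184.40.
Loan 2 is cheaper by $131,849.19 − $104,184.40 = $27,664.79.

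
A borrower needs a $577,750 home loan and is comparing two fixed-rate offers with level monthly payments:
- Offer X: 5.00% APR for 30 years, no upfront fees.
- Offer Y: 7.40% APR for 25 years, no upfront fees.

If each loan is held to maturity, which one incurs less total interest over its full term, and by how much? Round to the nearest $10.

Offer X: monthly rate = 5%/12 = 0.0041667; payment = 577,750 × 0.0041667 / (1 − (1+0.0041667)^−360) = $3,101.49.
Total interest on Offer X = 360 × $3,101.49 − $577,750 = $538,786.40.
Offer Y: at 7.40% the monthly rate is 0.0061667, so the payment is 577,750 × 0.0061667 / (1 − 1.0061667^−300) = $4,232.01.
Total interest on Offer Y = 300 × $4,232.01 − $577,750 = $691,853.00.
Offer X is lower by $153,066.60.

Offer X by $153,070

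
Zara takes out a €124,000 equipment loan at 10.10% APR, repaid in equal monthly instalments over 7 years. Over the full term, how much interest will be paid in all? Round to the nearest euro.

€49,457

At 10.10% the monthly rate is 0.0084167, so the payment is 124,000 × 0.0084167 / (1 − 1.0084167^−84) = €2,064.96.
Total paid = 84 × €2,064.96 = €173,456.64; interest = €173,456.64 − €124,000 = €49,456.64.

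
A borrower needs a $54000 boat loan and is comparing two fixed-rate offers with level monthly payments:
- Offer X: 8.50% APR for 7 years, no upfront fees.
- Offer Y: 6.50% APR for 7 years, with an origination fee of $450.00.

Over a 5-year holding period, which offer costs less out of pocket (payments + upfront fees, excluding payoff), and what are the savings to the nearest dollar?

Offer Y by $2,748

Offer X: monthly rate = 8.5%/12 = 0.0070833; payment = 54,000 × 0.0070833 / (1 − (1+0.0070833)^−84) = $855.17.
Offer Y: monthly rate = 6.5%/12 = 0.0054167; payment = 54,000 × 0.0054167 / (1 − (1+0.0054167)^−84) = $801.87.
Over 60 months: Offer X costs 60 × $855.17 = $51,310.20; Offer Y costs 60 × $801.87 + $450.00 = $48,562.20.
Offer Y is cheaper by $51,310.20 − $48,562.20 = $2,748.00.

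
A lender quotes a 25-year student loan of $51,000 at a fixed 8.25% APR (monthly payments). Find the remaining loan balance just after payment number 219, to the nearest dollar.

$24,911

With monthly rate i = 8.25%/12 = 0.0068750, the balance after k of n payments is P · [(1+i)^n − (1+i)^k] / [(1+i)^n − 1].
(1+0.0068750)^300 = 7.81029304 and (1+0.0068750)^219 = 4.48380947, so the balance is 51,000 × (7.81029304 − 4.48380947) / (7.81029304 − 1) = $24,910.92.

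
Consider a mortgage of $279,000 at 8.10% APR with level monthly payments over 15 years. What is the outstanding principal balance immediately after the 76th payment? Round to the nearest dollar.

$199,983

With monthly rate i = 8.1%/12 = 0.0067500, the balance after k of n payments is P · [(1+i)^n − (1+i)^k] / [(1+i)^n − 1].
(1+0.0067500)^180 = 3.35656368 and (1+0.0067500)^76 = 1.66741809, so the balance is 279,000 × (3.35656368 − 1.66741809) / (3.35656368 − 1) = $199,982.55.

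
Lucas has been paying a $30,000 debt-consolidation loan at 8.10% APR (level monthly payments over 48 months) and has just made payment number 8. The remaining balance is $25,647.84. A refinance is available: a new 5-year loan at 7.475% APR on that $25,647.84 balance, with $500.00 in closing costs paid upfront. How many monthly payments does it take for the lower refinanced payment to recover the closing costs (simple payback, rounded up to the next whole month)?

Current payment = 30,000 × 8.1%/12 / (1 − (1+0.0067500)^−48) = $733.80.
Refinanced payment = 25,647.84 × 0.0062292 / (1 − (1+0.0062292)^−60) = $513.63.
Monthly savings = $733.80 − $513.63 = $220.17.
Break-even = $500.00 / $220.17 = 2.27 → 3 months.

3 months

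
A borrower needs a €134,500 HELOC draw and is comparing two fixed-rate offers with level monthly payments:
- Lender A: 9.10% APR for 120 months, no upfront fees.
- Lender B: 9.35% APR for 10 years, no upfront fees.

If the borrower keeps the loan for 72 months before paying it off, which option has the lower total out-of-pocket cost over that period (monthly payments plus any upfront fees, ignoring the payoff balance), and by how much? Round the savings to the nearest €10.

Lender A by €1,320

Lender A: at 9.10% the monthly rate is 0.0075833, so the payment is 134,500 × 0.0075833 / (1 − 1.0075833^−120) = €1,711.08.
Lender B: monthly rate = 9.35%/12 = 0.0077917; payment = 134,500 × 0.0077917 / (1 − (1+0.0077917)^−120) = €1,729.37.
Over 72 months: Lender A costs 72 × €1,711.08 = €123,197.76; Lender B costs 72 × €1,729.37 = €124,514.64.
Lender A is cheaper by €124,514.64 − €123,197.76 = €1,316.88.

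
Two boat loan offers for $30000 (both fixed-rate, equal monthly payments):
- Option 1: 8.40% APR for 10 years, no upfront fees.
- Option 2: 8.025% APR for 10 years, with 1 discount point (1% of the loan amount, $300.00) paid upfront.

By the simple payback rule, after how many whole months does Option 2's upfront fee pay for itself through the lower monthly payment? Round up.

51 months

Option 1: monthly rate = 8.4%/12 = 0.0070000; payment = 30,000 × 0.0070000 / (1 − (1+0.0070000)^−120) = $370.35.
Option 2: monthly rate = 8.025%/12 = 0.0066875; payment = 30,000 × 0.0066875 / (1 − (1+0.0066875)^−120) = $364.38.
Monthly savings = $370.35 − $364.38 = $5.97.
Break-even = $300.00 / $5.97 = 50.25 → 51 months.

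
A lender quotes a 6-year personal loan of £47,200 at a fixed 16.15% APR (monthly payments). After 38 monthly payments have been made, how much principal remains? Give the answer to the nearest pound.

£27,893

With monthly rate i = 16.15%/12 = 0.0134583, the balance after k of n payments is P · [(1+i)^n − (1+i)^k] / [(1+i)^n − 1].
(1+0.0134583)^72 = 2.61833169 and (1+0.0134583)^38 = 1.66197363, so the balance is 47,200 × (2.61833169 − 1.66197363) / (2.61833169 − 1) = £27,892.98.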